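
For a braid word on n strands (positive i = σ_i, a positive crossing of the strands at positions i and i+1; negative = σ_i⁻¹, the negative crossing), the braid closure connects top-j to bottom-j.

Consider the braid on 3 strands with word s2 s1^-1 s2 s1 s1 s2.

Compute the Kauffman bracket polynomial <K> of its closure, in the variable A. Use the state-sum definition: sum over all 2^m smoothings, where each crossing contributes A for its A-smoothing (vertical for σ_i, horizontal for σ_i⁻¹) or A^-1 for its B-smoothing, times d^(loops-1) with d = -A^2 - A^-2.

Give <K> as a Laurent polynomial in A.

Braid: s2 s1^-1 s2 s1 s1 s2 on 3 strands, 6 crossings.
Writhe w = (#positive) - (#negative) = 5 - 1 = 4.
State-sum expansion of <K>. There are 2^6 = 64 states.
Smooth each crossing (0=||, 1=⌣⌢); contribution A^(Σ sign_k(1-2s_k)) * d^(L-1).
Tabulate the states by total A-exponent and number of loops L (A-exp: L × count):
  A^6: L=2 ×1
  A^4: L=1 ×3, L=3 ×3
  A^2: L=2 ×14, L=4 ×1
  A^0: L=1 ×10, L=3 ×10
  A^-2: L=2 ×13, L=4 ×2
  A^-4: L=3 ×6
  A^-6: L=4 ×1
Each group contributes A^e * Σ count * d^(L-1):
Powers of d = -A^2 - A^-2: d^2 = A^4 + 2 + A^-4; d^3 = -A^6 - 3*A^2 - 3*A^-2 - A^-6.
  A^6 * (d) = -A^8 - A^4
  A^4 * (3 + 3*d^2) = 3*A^8 + 9*A^4 + 3
  A^2 * (14*d + d^3) = -A^8 - 17*A^4 - 17 - A^-4
  A^0 * (10 + 10*d^2) = 10*A^4 + 30 + 10*A^-4
  A^-2 * (13*d + 2*d^3) = -2*A^4 - 19 - 19*A^-4 - 2*A^-8
  A^-4 * (6*d^2) = 6 + 12*A^-4 + 6*A^-8
  A^-6 * (d^3) = -1 - 3*A^-4 - 3*A^-8 - A^-12
Summing the groups: <K> = A^8 - A^4 + 2 - A^-4 + A^-8 - A^-12

Answer: A^8 - A^4 + 2 - A^-4 + A^-8 - A^-12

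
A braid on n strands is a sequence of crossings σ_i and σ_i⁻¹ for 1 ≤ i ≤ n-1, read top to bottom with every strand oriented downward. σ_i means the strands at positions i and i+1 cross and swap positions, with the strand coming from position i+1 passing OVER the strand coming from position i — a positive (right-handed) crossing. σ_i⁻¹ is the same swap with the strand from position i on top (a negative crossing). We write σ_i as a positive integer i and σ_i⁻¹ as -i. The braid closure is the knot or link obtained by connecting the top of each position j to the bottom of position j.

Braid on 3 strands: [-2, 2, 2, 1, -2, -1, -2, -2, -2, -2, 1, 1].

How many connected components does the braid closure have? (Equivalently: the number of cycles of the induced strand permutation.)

Track the strand permutation on 3 strands, starting from identity.
  step 1: s2^-1 swaps positions 2,3 -> [1 3 2]
  step 2: s2 swaps positions 2,3 -> [1 2 3]
  step 3: s2 swaps positions 2,3 -> [1 3 2]
  step 4: s1 swaps positions 1,2 -> [3 1 2]
  step 5: s2^-1 swaps positions 2,3 -> [3 2 1]
  step 6: s1^-1 swaps positions 1,2 -> [2 3 1]
  step 7: s2^-1 swaps positions 2,3 -> [2 1 3]
  step 8: s2^-1 swaps positions 2,3 -> [2 3 1]
  step 9: s2^-1 swaps positions 2,3 -> [2 1 3]
  step 10: s2^-1 swaps positions 2,3 -> [2 3 1]
  step 11: s1 swaps positions 1,2 -> [3 2 1]
  step 12: s1 swaps positions 1,2 -> [2 3 1]
Final permutation (position -> original strand): [2 3 1]
Closure components = cycle count of this permutation = 1.

Answer: 1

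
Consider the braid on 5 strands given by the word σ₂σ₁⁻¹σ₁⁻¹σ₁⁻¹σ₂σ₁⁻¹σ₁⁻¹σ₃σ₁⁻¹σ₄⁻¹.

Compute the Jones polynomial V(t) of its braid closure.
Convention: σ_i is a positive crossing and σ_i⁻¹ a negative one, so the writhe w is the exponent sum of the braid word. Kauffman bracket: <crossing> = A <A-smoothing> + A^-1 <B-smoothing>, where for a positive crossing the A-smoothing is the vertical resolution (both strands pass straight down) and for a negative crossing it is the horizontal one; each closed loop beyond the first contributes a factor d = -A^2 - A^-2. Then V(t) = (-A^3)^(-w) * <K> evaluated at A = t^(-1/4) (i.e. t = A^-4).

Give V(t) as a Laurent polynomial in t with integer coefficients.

The presented braid s2 s1^-1 s1^-1 s1^-1 s2 s1^-1 s1^-1 s3 s1^-1 s4^-1 on 5 strands reduces by inverse Markov moves (closure unchanged at each step):
  Destabilize: the word has the form β·s4^-1 where s4^-1 occurs only as the final letter (β ∈ B_4); drop it and the last strand → 4 strands.
Reduced to β = s2 s1^-1 s1^-1 s1^-1 s2 s1^-1 s1^-1 s3 s1^-1 on 4 strands, 9 crossings.
Compute on β:
Braid: s2 s1^-1 s1^-1 s1^-1 s2 s1^-1 s1^-1 s3 s1^-1 on 4 strands, 9 crossings.
Writhe w = (#positive) - (#negative) = 3 - 6 = -3.
State-sum expansion of <K>. There are 2^9 = 512 states.
Smooth each crossing (0=||, 1=⌣⌢); contribution A^(Σ sign_k(1-2s_k)) * d^(L-1).
Tabulate the states by total A-exponent and number of loops L (A-exp: L × count):
  A^9: L=8 ×1
  A^7: L=7 ×9
  A^5: L=6 ×36
  A^3: L=5 ×84
  A^1: L=4 ×126
  A^-1: L=3 ×124, L=5 ×2
  A^-3: L=2 ×75, L=4 ×9
  A^-5: L=1 ×21, L=3 ×15
  A^-7: L=2 ×8, L=4 ×1
  A^-9: L=3 ×1
Each group contributes A^e * Σ count * d^(L-1):
Powers of d = -A^2 - A^-2: d^2 = A^4 + 2 + A^-4; d^3 = -A^6 - 3*A^2 - 3*A^-2 - A^-6; d^4 = A^8 + 4*A^4 + 6 + 4*A^-4 + A^-8; d^5 = -A^10 - 5*A^6 - 10*A^2 - 10*A^-2 - 5*A^-6 - A^-10; d^6 = A^12 + 6*A^8 + 15*A^4 + 20 + 15*A^-4 + 6*A^-8 + A^-12; d^7 = -A^14 - 7*A^10 - 21*A^6 - 35*A^2 - 35*A^-2 - 21*A^-6 - 7*A^-10 - A^-14.
  A^9 * (d^7) = -A^23 - 7*A^19 - 21*A^15 - 35*A^11 - 35*A^7 - 21*A^3 - 7*A^-1 - A^-5
  A^7 * (9*d^6) = 9*A^19 + 54*A^15 + 135*A^11 + 180*A^7 + 135*A^3 + 54*A^-1 + 9*A^-5
  A^5 * (36*d^5) = -36*A^15 - 180*A^11 - 360*A^7 - 360*A^3 - 180*A^-1 - 36*A^-5
  A^3 * (84*d^4) = 84*A^11 + 336*A^7 + 504*A^3 + 336*A^-1 + 84*A^-5
  A^1 * (126*d^3) = -126*A^7 - 378*A^3 - 378*A^-1 - 126*A^-5
  A^-1 * (124*d^2 + 2*d^4) = 2*A^7 + 132*A^3 + 260*A^-1 + 132*A^-5 + 2*A^-9
  A^-3 * (75*d + 9*d^3) = -9*A^3 - 102*A^-1 - 102*A^-5 - 9*A^-9
  A^-5 * (21 + 15*d^2) = 15*A^-1 + 51*A^-5 + 15*A^-9
  A^-7 * (8*d + d^3) = -A^-1 - 11*A^-5 - 11*A^-9 - A^-13
  A^-9 * (d^2) = A^-5 + 2*A^-9 + A^-13
Summing the groups: <K> = -A^23 + 2*A^19 - 3*A^15 + 4*A^11 - 3*A^7 + 3*A^3 - 3*A^-1 + A^-5 - A^-9
Normalise by the writhe: (-A^3)^(-w) = (-A^3)^(3) = -A^9, so f(A) = -A^9 * <K> = A^32 - 2*A^28 + 3*A^24 - 4*A^20 + 3*A^16 - 3*A^12 + 3*A^8 - A^4 + 1.
Substitute A = t^(-1/4), i.e. A^e → t^(-e/4): V(t) = 1 - t^-1 + 3*t^-2 - 3*t^-3 + 3*t^-4 - 4*t^-5 + 3*t^-6 - 2*t^-7 + t^-8

Answer: 1 - t^-1 + 3*t^-2 - 3*t^-3 + 3*t^-4 - 4*t^-5 + 3*t^-6 - 2*t^-7 + t^-8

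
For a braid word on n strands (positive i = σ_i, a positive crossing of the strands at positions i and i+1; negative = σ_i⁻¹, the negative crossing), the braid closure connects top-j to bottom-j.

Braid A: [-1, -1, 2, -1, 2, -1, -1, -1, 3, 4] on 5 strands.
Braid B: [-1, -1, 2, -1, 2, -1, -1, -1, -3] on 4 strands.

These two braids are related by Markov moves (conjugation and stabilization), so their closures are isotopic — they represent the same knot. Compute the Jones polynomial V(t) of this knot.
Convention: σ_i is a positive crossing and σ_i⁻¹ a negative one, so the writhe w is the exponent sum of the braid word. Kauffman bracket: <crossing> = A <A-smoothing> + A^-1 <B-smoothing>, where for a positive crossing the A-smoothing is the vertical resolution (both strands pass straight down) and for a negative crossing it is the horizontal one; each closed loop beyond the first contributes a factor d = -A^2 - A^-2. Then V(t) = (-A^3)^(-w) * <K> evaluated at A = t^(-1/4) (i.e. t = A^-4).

Markov-equivalent braids have isotopic closures, hence identical knot invariants. Strip the Markov moves from each word to reach a common short braid β, then compute V(t) once on β.
Braid A: s1^-1 s1^-1 s2 s1^-1 s2 s1^-1 s1^-1 s1^-1 s3 s4 on 5 strands reduces by inverse Markov moves (closure unchanged at each step):
  Destabilize: the word has the form β·s4 where s4 occurs only as the final letter (β ∈ B_4); drop it and the last strand → 4 strands.
  Destabilize: the word has the form β·s3 where s3 occurs only as the final letter (β ∈ B_3); drop it and the last strand → 3 strands.
Reduced to β = s1^-1 s1^-1 s2 s1^-1 s2 s1^-1 s1^-1 s1^-1 on 3 strands, 8 crossings.
Braid B: s1^-1 s1^-1 s2 s1^-1 s2 s1^-1 s1^-1 s1^-1 s3^-1 on 4 strands reduces by inverse Markov moves (closure unchanged at each step):
  Destabilize: the word has the form β·s3^-1 where s3^-1 occurs only as the final letter (β ∈ B_3); drop it and the last strand → 3 strands.
Reduced to β = s1^-1 s1^-1 s2 s1^-1 s2 s1^-1 s1^-1 s1^-1 on 3 strands, 8 crossings.
Both give the same β = s1^-1 s1^-1 s2 s1^-1 s2 s1^-1 s1^-1 s1^-1 on 3 strands, so one state sum suffices:
Braid: s1^-1 s1^-1 s2 s1^-1 s2 s1^-1 s1^-1 s1^-1 on 3 strands, 8 crossings.
Writhe w = (#positive) - (#negative) = 2 - 6 = -4.
Enumerate smoothing states for the bracket polynomial. There are 2^8 = 256 states.
For each crossing: s=0 is the vertical smoothing, s=1 horizontal. Crossing k contributes A^(sign_k * (1 - 2*s_k)); loop factor d = -A^2 - A^-2.
Tabulate the states by total A-exponent and number of loops L (A-exp: L × count):
  A^8: L=7 ×1
  A^6: L=6 ×8
  A^4: L=5 ×28
  A^2: L=4 ×55, L=6 ×1
  A^0: L=3 ×65, L=5 ×5
  A^-2: L=2 ×46, L=4 ×10
  A^-4: L=1 ×17, L=3 ×11
  A^-6: L=2 ×8
  A^-8: L=3 ×1
Each group contributes A^e * Σ count * d^(L-1):
Powers of d = -A^2 - A^-2: d^2 = A^4 + 2 + A^-4; d^3 = -A^6 - 3*A^2 - 3*A^-2 - A^-6; d^4 = A^8 + 4*A^4 + 6 + 4*A^-4 + A^-8; d^5 = -A^10 - 5*A^6 - 10*A^2 - 10*A^-2 - 5*A^-6 - A^-10; d^6 = A^12 + 6*A^8 + 15*A^4 + 20 + 15*A^-4 + 6*A^-8 + A^-12.
  A^8 * (d^6) = A^20 + 6*A^16 + 15*A^12 + 20*A^8 + 15*A^4 + 6 + A^-4
  A^6 * (8*d^5) = -8*A^16 - 40*A^12 - 80*A^8 - 80*A^4 - 40 - 8*A^-4
  A^4 * (28*d^4) = 28*A^12 + 112*A^8 + 168*A^4 + 112 + 28*A^-4
  A^2 * (55*d^3 + d^5) = -A^12 - 60*A^8 - 175*A^4 - 175 - 60*A^-4 - A^-8
  A^0 * (65*d^2 + 5*d^4) = 5*A^8 + 85*A^4 + 160 + 85*A^-4 + 5*A^-8
  A^-2 * (46*d + 10*d^3) = -10*A^4 - 76 - 76*A^-4 - 10*A^-8
  A^-4 * (17 + 11*d^2) = 11 + 39*A^-4 + 11*A^-8
  A^-6 * (8*d) = -8*A^-4 - 8*A^-8
  A^-8 * (d^2) = A^-4 + 2*A^-8 + A^-12
Summing the groups: <K> = A^20 - 2*A^16 + 2*A^12 - 3*A^8 + 3*A^4 - 2 + 2*A^-4 - A^-8 + A^-12
Normalise by the writhe: (-A^3)^(-w) = (-A^3)^(4) = A^12, so f(A) = A^12 * <K> = A^32 - 2*A^28 + 2*A^24 - 3*A^20 + 3*A^16 - 2*A^12 + 2*A^8 - A^4 + 1.
Substitute A = t^(-1/4), i.e. A^e → t^(-e/4): V(t) = 1 - t^-1 + 2*t^-2 - 2*t^-3 + 3*t^-4 - 3*t^-5 + 2*t^-6 - 2*t^-7 + t^-8

Answer: 1 - t^-1 + 2*t^-2 - 2*t^-3 + 3*t^-4 - 3*t^-5 + 2*t^-6 - 2*t^-7 + t^-8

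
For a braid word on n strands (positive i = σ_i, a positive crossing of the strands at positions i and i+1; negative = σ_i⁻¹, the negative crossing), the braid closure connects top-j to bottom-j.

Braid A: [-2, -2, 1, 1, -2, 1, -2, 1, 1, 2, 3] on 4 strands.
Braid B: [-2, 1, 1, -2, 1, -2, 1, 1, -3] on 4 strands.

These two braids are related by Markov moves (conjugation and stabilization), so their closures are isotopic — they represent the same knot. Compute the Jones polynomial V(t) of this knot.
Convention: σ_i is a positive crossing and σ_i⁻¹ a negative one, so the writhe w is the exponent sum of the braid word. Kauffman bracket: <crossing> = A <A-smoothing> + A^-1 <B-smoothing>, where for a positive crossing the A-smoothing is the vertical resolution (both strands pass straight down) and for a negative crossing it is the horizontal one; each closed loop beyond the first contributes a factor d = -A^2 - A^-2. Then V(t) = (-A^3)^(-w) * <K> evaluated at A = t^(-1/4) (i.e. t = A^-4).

-t^6 + 3*t^5 - 5*t^4 + 6*t^3 - 6*t^2 + 6*t - 4 + 3*t^-1 - t^-2

Derivation:
Markov-equivalent braids have isotopic closures, hence identical knot invariants. Strip the Markov moves from each word to reach a common short braid β, then compute V(t) once on β.
Braid A: s2^-1 s2^-1 s1 s1 s2^-1 s1 s2^-1 s1 s1 s2 s3 on 4 strands reduces by inverse Markov moves (closure unchanged at each step):
  Destabilize: the word has the form β·s3 where s3 occurs only as the final letter (β ∈ B_3); drop it and the last strand → 3 strands.
  Deconjugate: the word is γ·β·γ⁻¹ with γ = s2^-1 (prefix) and γ⁻¹ = s2 (suffix); strip both.
Reduced to β = s2^-1 s1 s1 s2^-1 s1 s2^-1 s1 s1 on 3 strands, 8 crossings.
Braid B: s2^-1 s1 s1 s2^-1 s1 s2^-1 s1 s1 s3^-1 on 4 strands reduces by inverse Markov moves (closure unchanged at each step):
  Destabilize: the word has the form β·s3^-1 where s3^-1 occurs only as the final letter (β ∈ B_3); drop it and the last strand → 3 strands.
Reduced to β = s2^-1 s1 s1 s2^-1 s1 s2^-1 s1 s1 on 3 strands, 8 crossings.
Both give the same β = s2^-1 s1 s1 s2^-1 s1 s2^-1 s1 s1 on 3 strands, so one state sum suffices:
Braid: s2^-1 s1 s1 s2^-1 s1 s2^-1 s1 s1 on 3 strands, 8 crossings.
Writhe w = (#positive) - (#negative) = 5 - 3 = 2.
Enumerate smoothing states for the bracket polynomial. There are 2^8 = 256 states.
Each crossing splits two ways (0=vertical, 1=horizontal). The state's weight is A^(#A-smoothings - #B-smoothings) * d^(loops - 1).
Tabulate the states by total A-exponent and number of loops L (A-exp: L × count):
  A^8: L=4 ×1
  A^6: L=3 ×8
  A^4: L=2 ×26, L=4 ×2
  A^2: L=1 ×35, L=3 ×21
  A^0: L=2 ×63, L=4 ×7
  A^-2: L=3 ×55, L=5 ×1
  A^-4: L=4 ×28
  A^-6: L=5 ×8
  A^-8: L=6 ×1
Each group contributes A^e * Σ count * d^(L-1):
Powers of d = -A^2 - A^-2: d^2 = A^4 + 2 + A^-4; d^3 = -A^6 - 3*A^2 - 3*A^-2 - A^-6; d^4 = A^8 + 4*A^4 + 6 + 4*A^-4 + A^-8; d^5 = -A^10 - 5*A^6 - 10*A^2 - 10*A^-2 - 5*A^-6 - A^-10.
  A^8 * (d^3) = -A^14 - 3*A^10 - 3*A^6 - A^2
  A^6 * (8*d^2) = 8*A^10 + 16*A^6 + 8*A^2
  A^4 * (26*d + 2*d^3) = -2*A^10 - 32*A^6 - 32*A^2 - 2*A^-2
  A^2 * (35 + 21*d^2) = 21*A^6 + 77*A^2 + 21*A^-2
  A^0 * (63*d + 7*d^3) = -7*A^6 - 84*A^2 - 84*A^-2 - 7*A^-6
  A^-2 * (55*d^2 + d^4) = A^6 + 59*A^2 + 116*A^-2 + 59*A^-6 + A^-10
  A^-4 * (28*d^3) = -28*A^2 - 84*A^-2 - 84*A^-6 - 28*A^-10
  A^-6 * (8*d^4) = 8*A^2 + 32*A^-2 + 48*A^-6 + 32*A^-10 + 8*A^-14
  A^-8 * (d^5) = -A^2 - 5*A^-2 - 10*A^-6 - 10*A^-10 - 5*A^-14 - A^-18
Summing the groups: <K> = -A^14 + 3*A^10 - 4*A^6 + 6*A^2 - 6*A^-2 + 6*A^-6 - 5*A^-10 + 3*A^-14 - A^-18
Normalise by the writhe: (-A^3)^(-w) = (-A^3)^(-2) = A^-6, so f(A) = A^-6 * <K> = -A^8 + 3*A^4 - 4 + 6*A^-4 - 6*A^-8 + 6*A^-12 - 5*A^-16 + 3*A^-20 - A^-24.
Substitute A = t^(-1/4), i.e. A^e → t^(-e/4): V(t) = -t^6 + 3*t^5 - 5*t^4 + 6*t^3 - 6*t^2 + 6*t - 4 + 3*t^-1 - t^-2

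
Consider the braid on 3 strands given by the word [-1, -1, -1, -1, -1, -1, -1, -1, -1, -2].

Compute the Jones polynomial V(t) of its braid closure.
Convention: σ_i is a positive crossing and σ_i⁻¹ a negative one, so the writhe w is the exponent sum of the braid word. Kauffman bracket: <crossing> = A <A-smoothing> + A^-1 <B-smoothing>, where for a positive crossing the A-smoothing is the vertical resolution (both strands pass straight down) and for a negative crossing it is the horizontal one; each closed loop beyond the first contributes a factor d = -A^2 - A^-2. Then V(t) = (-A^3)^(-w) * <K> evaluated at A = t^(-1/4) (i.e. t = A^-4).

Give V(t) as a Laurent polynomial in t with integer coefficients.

t^-4 + t^-6 - t^-7 + t^-8 - t^-9 + t^-10 - t^-11 + t^-12 - t^-13

Derivation:
The presented braid s1^-1 s1^-1 s1^-1 s1^-1 s1^-1 s1^-1 s1^-1 s1^-1 s1^-1 s2^-1 on 3 strands reduces by inverse Markov moves (closure unchanged at each step):
  Destabilize: the word has the form β·s2^-1 where s2^-1 occurs only as the final letter (β ∈ B_2); drop it and the last strand → 2 strands.
Reduced to β = s1^-1 s1^-1 s1^-1 s1^-1 s1^-1 s1^-1 s1^-1 s1^-1 s1^-1 on 2 strands, 9 crossings.
Compute on β:
Braid: s1^-1 s1^-1 s1^-1 s1^-1 s1^-1 s1^-1 s1^-1 s1^-1 s1^-1 on 2 strands, 9 crossings.
Writhe w = (#positive) - (#negative) = 0 - 9 = -9.
State-sum expansion of <K>. There are 2^9 = 512 states.
Each crossing splits two ways (0=vertical, 1=horizontal). The state's weight is A^(#A-smoothings - #B-smoothings) * d^(loops - 1).
Tabulate the states by total A-exponent and number of loops L (A-exp: L × count):
  A^9: L=9 ×1
  A^7: L=8 ×9
  A^5: L=7 ×36
  A^3: L=6 ×84
  A^1: L=5 ×126
  A^-1: L=4 ×126
  A^-3: L=3 ×84
  A^-5: L=2 ×36
  A^-7: L=1 ×9
  A^-9: L=2 ×1
Each group contributes A^e * Σ count * d^(L-1):
Powers of d = -A^2 - A^-2: d^2 = A^4 + 2 + A^-4; d^3 = -A^6 - 3*A^2 - 3*A^-2 - A^-6; d^4 = A^8 + 4*A^4 + 6 + 4*A^-4 + A^-8; d^5 = -A^10 - 5*A^6 - 10*A^2 - 10*A^-2 - 5*A^-6 - A^-10; d^6 = A^12 + 6*A^8 + 15*A^4 + 20 + 15*A^-4 + 6*A^-8 + A^-12; d^7 = -A^14 - 7*A^10 - 21*A^6 - 35*A^2 - 35*A^-2 - 21*A^-6 - 7*A^-10 - A^-14; d^8 = A^16 + 8*A^12 + 28*A^8 + 56*A^4 + 70 + 56*A^-4 + 28*A^-8 + 8*A^-12 + A^-16.
  A^9 * (d^8) = A^25 + 8*A^21 + 28*A^17 + 56*A^13 + 70*A^9 + 56*A^5 + 28*A + 8*A^-3 + A^-7
  A^7 * (9*d^7) = -9*A^21 - 63*A^17 - 189*A^13 - 315*A^9 - 315*A^5 - 189*A - 63*A^-3 - 9*A^-7
  A^5 * (36*d^6) = 36*A^17 + 216*A^13 + 540*A^9 + 720*A^5 + 540*A + 216*A^-3 + 36*A^-7
  A^3 * (84*d^5) = -84*A^13 - 420*A^9 - 840*A^5 - 840*A - 420*A^-3 - 84*A^-7
  A^1 * (126*d^4) = 126*A^9 + 504*A^5 + 756*A + 504*A^-3 + 126*A^-7
  A^-1 * (126*d^3) = -126*A^5 - 378*A - 378*A^-3 - 126*A^-7
  A^-3 * (84*d^2) = 84*A + 168*A^-3 + 84*A^-7
  A^-5 * (36*d) = -36*A^-3 - 36*A^-7
  A^-7 * (9) = 9*A^-7
  A^-9 * (d) = -A^-7 - A^-11
Summing the groups: <K> = A^25 - A^21 + A^17 - A^13 + A^9 - A^5 + A - A^-3 - A^-11
Normalise by the writhe: (-A^3)^(-w) = (-A^3)^(9) = -A^27, so f(A) = -A^27 * <K> = -A^52 + A^48 - A^44 + A^40 - A^36 + A^32 - A^28 + A^24 + A^16.
Substitute A = t^(-1/4), i.e. A^e → t^(-e/4): V(t) = t^-4 + t^-6 - t^-7 + t^-8 - t^-9 + t^-10 - t^-11 + t^-12 - t^-13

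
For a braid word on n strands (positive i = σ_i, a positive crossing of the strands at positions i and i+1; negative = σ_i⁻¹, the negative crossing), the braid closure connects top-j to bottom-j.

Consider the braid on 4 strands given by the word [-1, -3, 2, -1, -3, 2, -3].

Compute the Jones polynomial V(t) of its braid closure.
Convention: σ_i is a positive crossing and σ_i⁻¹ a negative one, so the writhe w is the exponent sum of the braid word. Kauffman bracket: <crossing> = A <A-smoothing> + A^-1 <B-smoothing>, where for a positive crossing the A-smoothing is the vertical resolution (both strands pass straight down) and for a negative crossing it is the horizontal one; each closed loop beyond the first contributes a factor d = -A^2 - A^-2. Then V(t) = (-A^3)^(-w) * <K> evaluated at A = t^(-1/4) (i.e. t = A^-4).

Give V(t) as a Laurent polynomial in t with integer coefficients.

t - 2 + 3*t^-1 - 3*t^-2 + 4*t^-3 - 3*t^-4 + 2*t^-5 - t^-6

Derivation:
Braid: s1^-1 s3^-1 s2 s1^-1 s3^-1 s2 s3^-1 on 4 strands, 7 crossings.
Writhe w = (#positive) - (#negative) = 2 - 5 = -3.
Enumerate smoothing states for the bracket polynomial. There are 2^7 = 128 states.
Each crossing splits two ways (0=vertical, 1=horizontal). The state's weight is A^(#A-smoothings - #B-smoothings) * d^(loops - 1).
Tabulate the states by total A-exponent and number of loops L (A-exp: L × count):
  A^7: L=5 ×1
  A^5: L=4 ×7
  A^3: L=3 ×20, L=5 ×1
  A^1: L=2 ×29, L=4 ×6
  A^-1: L=1 ×19, L=3 ×16
  A^-3: L=2 ×19, L=4 ×2
  A^-5: L=3 ×7
  A^-7: L=4 ×1
Each group contributes A^e * Σ count * d^(L-1):
Powers of d = -A^2 - A^-2: d^2 = A^4 + 2 + A^-4; d^3 = -A^6 - 3*A^2 - 3*A^-2 - A^-6; d^4 = A^8 + 4*A^4 + 6 + 4*A^-4 + A^-8.
  A^7 * (d^4) = A^15 + 4*A^11 + 6*A^7 + 4*A^3 + A^-1
  A^5 * (7*d^3) = -7*A^11 - 21*A^7 - 21*A^3 - 7*A^-1
  A^3 * (20*d^2 + d^4) = A^11 + 24*A^7 + 46*A^3 + 24*A^-1 + A^-5
  A^1 * (29*d + 6*d^3) = -6*A^7 - 47*A^3 - 47*A^-1 - 6*A^-5
  A^-1 * (19 + 16*d^2) = 16*A^3 + 51*A^-1 + 16*A^-5
  A^-3 * (19*d + 2*d^3) = -2*A^3 - 25*A^-1 - 25*A^-5 - 2*A^-9
  A^-5 * (7*d^2) = 7*A^-1 + 14*A^-5 + 7*A^-9
  A^-7 * (d^3) = -A^-1 - 3*A^-5 - 3*A^-9 - A^-13
Summing the groups: <K> = A^15 - 2*A^11 + 3*A^7 - 4*A^3 + 3*A^-1 - 3*A^-5 + 2*A^-9 - A^-13
Normalise by the writhe: (-A^3)^(-w) = (-A^3)^(3) = -A^9, so f(A) = -A^9 * <K> = -A^24 + 2*A^20 - 3*A^16 + 4*A^12 - 3*A^8 + 3*A^4 - 2 + A^-4.
Substitute A = t^(-1/4), i.e. A^e → t^(-e/4): V(t) = t - 2 + 3*t^-1 - 3*t^-2 + 4*t^-3 - 3*t^-4 + 2*t^-5 - t^-6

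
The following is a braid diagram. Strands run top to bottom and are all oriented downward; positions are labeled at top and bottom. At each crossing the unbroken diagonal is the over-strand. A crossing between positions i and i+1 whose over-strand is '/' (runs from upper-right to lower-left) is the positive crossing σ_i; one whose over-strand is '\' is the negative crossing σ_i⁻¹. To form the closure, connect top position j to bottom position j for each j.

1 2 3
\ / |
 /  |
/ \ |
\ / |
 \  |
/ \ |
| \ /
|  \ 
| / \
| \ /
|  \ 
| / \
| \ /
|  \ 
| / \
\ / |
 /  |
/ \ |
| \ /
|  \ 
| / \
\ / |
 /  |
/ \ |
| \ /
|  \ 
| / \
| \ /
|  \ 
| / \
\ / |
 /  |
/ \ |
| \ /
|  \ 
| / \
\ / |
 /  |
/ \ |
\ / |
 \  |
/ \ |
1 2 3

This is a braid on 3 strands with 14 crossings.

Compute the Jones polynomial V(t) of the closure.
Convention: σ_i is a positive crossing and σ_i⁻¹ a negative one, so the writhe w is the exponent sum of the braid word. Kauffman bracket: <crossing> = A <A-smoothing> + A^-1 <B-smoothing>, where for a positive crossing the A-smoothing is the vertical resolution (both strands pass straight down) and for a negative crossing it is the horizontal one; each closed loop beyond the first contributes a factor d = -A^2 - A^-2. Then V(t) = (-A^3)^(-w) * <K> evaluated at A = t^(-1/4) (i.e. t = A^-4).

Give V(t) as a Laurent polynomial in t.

-t + 3 - 4*t^-1 + 7*t^-2 - 8*t^-3 + 9*t^-4 - 9*t^-5 + 7*t^-6 - 5*t^-7 + 3*t^-8 - t^-9

Derivation:
Reading the diagram top to bottom ('/'-over between positions i,i+1 = s_i, '\'-over = s_i^-1): braid word = s1 s1^-1 s2^-1 s2^-1 s2^-1 s1 s2^-1 s1 s2^-1 s2^-1 s1 s2^-1 s1 s1^-1.
The presented braid s1 s1^-1 s2^-1 s2^-1 s2^-1 s1 s2^-1 s1 s2^-1 s2^-1 s1 s2^-1 s1 s1^-1 on 3 strands reduces by inverse Markov moves (closure unchanged at each step):
  Deconjugate: the word is γ·β·γ⁻¹ with γ = s1 s1^-1 (prefix) and γ⁻¹ = s1 s1^-1 (suffix); strip both.
Reduced to β = s2^-1 s2^-1 s2^-1 s1 s2^-1 s1 s2^-1 s2^-1 s1 s2^-1 on 3 strands, 10 crossings.
Compute on β:
Braid: s2^-1 s2^-1 s2^-1 s1 s2^-1 s1 s2^-1 s2^-1 s1 s2^-1 on 3 strands, 10 crossings.
Writhe w = (#positive) - (#negative) = 3 - 7 = -4.
Enumerate smoothing states for the bracket polynomial. There are 2^10 = 1024 states.
Each crossing splits two ways (0=vertical, 1=horizontal). The state's weight is A^(#A-smoothings - #B-smoothings) * d^(loops - 1).
Tabulate the states by total A-exponent and number of loops L (A-exp: L × count):
  A^10: L=8 ×1
  A^8: L=7 ×10
  A^6: L=6 ×45
  A^4: L=5 ×119, L=7 ×1
  A^2: L=4 ×202, L=6 ×8
  A^0: L=3 ×224, L=5 ×28
  A^-2: L=2 ×156, L=4 ×53, L=6 ×1
  A^-4: L=1 ×57, L=3 ×59, L=5 ×4
  A^-6: L=2 ×38, L=4 ×7
  A^-8: L=3 ×10
  A^-10: L=4 ×1
Each group contributes A^e * Σ count * d^(L-1):
Powers of d = -A^2 - A^-2: d^2 = A^4 + 2 + A^-4; d^3 = -A^6 - 3*A^2 - 3*A^-2 - A^-6; d^4 = A^8 + 4*A^4 + 6 + 4*A^-4 + A^-8; d^5 = -A^10 - 5*A^6 - 10*A^2 - 10*A^-2 - 5*A^-6 - A^-10; d^6 = A^12 + 6*A^8 + 15*A^4 + 20 + 15*A^-4 + 6*A^-8 + A^-12; d^7 = -A^14 - 7*A^10 - 21*A^6 - 35*A^2 - 35*A^-2 - 21*A^-6 - 7*A^-10 - A^-14.
  A^10 * (d^7) = -A^24 - 7*A^20 - 21*A^16 - 35*A^12 - 35*A^8 - 21*A^4 - 7 - A^-4
  A^8 * (10*d^6) = 10*A^20 + 60*A^16 + 150*A^12 + 200*A^8 + 150*A^4 + 60 + 10*A^-4
  A^6 * (45*d^5) = -45*A^16 - 225*A^12 - 450*A^8 - 450*A^4 - 225 - 45*A^-4
  A^4 * (119*d^4 + d^6) = A^16 + 125*A^12 + 491*A^8 + 734*A^4 + 491 + 125*A^-4 + A^-8
  A^2 * (202*d^3 + 8*d^5) = -8*A^12 - 242*A^8 - 686*A^4 - 686 - 242*A^-4 - 8*A^-8
  A^0 * (224*d^2 + 28*d^4) = 28*A^8 + 336*A^4 + 616 + 336*A^-4 + 28*A^-8
  A^-2 * (156*d + 53*d^3 + d^5) = -A^8 - 58*A^4 - 325 - 325*A^-4 - 58*A^-8 - A^-12
  A^-4 * (57 + 59*d^2 + 4*d^4) = 4*A^4 + 75 + 199*A^-4 + 75*A^-8 + 4*A^-12
  A^-6 * (38*d + 7*d^3) = -7 - 59*A^-4 - 59*A^-8 - 7*A^-12
  A^-8 * (10*d^2) = 10*A^-4 + 20*A^-8 + 10*A^-12
  A^-10 * (d^3) = -A^-4 - 3*A^-8 - 3*A^-12 - A^-16
Summing the groups: <K> = -A^24 + 3*A^20 - 5*A^16 + 7*A^12 - 9*A^8 + 9*A^4 - 8 + 7*A^-4 - 4*A^-8 + 3*A^-12 - A^-16
Normalise by the writhe: (-A^3)^(-w) = (-A^3)^(4) = A^12, so f(A) = A^12 * <K> = -A^36 + 3*A^32 - 5*A^28 + 7*A^24 - 9*A^20 + 9*A^16 - 8*A^12 + 7*A^8 - 4*A^4 + 3 - A^-4.
Substitute A = t^(-1/4), i.e. A^e → t^(-e/4): V(t) = -t + 3 - 4*t^-1 + 7*t^-2 - 8*t^-3 + 9*t^-4 - 9*t^-5 + 7*t^-6 - 5*t^-7 + 3*t^-8 - t^-9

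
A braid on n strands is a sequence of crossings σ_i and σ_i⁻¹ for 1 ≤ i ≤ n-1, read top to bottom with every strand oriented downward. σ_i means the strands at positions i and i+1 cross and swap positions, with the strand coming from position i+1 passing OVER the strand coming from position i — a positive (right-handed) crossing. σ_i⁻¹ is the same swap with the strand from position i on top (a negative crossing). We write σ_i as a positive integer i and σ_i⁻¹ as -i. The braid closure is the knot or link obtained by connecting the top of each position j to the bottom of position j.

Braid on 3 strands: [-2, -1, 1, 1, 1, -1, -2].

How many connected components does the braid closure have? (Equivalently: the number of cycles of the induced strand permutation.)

2

Derivation:
Track the strand permutation on 3 strands, starting from identity.
  step 1: s2^-1 swaps positions 2,3 -> [1 3 2]
  step 2: s1^-1 swaps positions 1,2 -> [3 1 2]
  step 3: s1 swaps positions 1,2 -> [1 3 2]
  step 4: s1 swaps positions 1,2 -> [3 1 2]
  step 5: s1 swaps positions 1,2 -> [1 3 2]
  step 6: s1^-1 swaps positions 1,2 -> [3 1 2]
  step 7: s2^-1 swaps positions 2,3 -> [3 2 1]
Final permutation (position -> original strand): [3 2 1]
Closure components = cycle count of this permutation = 2.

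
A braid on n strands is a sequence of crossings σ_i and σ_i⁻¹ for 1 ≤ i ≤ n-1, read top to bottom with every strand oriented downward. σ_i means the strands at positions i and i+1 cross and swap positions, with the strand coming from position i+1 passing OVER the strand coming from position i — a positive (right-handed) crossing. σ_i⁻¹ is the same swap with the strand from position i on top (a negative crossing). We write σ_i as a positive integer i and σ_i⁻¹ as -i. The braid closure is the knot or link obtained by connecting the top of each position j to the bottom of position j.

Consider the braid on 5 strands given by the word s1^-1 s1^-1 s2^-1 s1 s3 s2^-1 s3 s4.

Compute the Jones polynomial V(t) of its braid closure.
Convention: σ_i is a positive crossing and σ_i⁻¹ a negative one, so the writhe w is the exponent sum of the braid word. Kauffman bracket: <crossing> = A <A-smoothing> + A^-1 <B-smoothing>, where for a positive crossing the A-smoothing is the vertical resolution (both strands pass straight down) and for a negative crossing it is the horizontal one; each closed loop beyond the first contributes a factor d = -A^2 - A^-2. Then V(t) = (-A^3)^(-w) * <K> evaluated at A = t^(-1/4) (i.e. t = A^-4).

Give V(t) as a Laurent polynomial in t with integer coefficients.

The presented braid s1^-1 s1^-1 s2^-1 s1 s3 s2^-1 s3 s4 on 5 strands reduces by inverse Markov moves (closure unchanged at each step):
  Destabilize: the word has the form β·s4 where s4 occurs only as the final letter (β ∈ B_4); drop it and the last strand → 4 strands.
Reduced to β = s1^-1 s1^-1 s2^-1 s1 s3 s2^-1 s3 on 4 strands, 7 crossings.
Compute on β:
Braid: s1^-1 s1^-1 s2^-1 s1 s3 s2^-1 s3 on 4 strands, 7 crossings.
Writhe w = (#positive) - (#negative) = 3 - 4 = -1.
State-sum expansion of <K>. There are 2^7 = 128 states.
Smooth each crossing (0=||, 1=⌣⌢); contribution A^(Σ sign_k(1-2s_k)) * d^(L-1).
Tabulate the states by total A-exponent and number of loops L (A-exp: L × count):
  A^7: L=4 ×1
  A^5: L=3 ×7
  A^3: L=2 ×17, L=4 ×4
  A^1: L=1 ×14, L=3 ×20, L=5 ×1
  A^-1: L=2 ×27, L=4 ×8
  A^-3: L=1 ×5, L=3 ×15, L=5 ×1
  A^-5: L=2 ×4, L=4 ×3
  A^-7: L=3 ×1
Each group contributes A^e * Σ count * d^(L-1):
Powers of d = -A^2 - A^-2: d^2 = A^4 + 2 + A^-4; d^3 = -A^6 - 3*A^2 - 3*A^-2 - A^-6; d^4 = A^8 + 4*A^4 + 6 + 4*A^-4 + A^-8.
  A^7 * (d^3) = -A^13 - 3*A^9 - 3*A^5 - A
  A^5 * (7*d^2) = 7*A^9 + 14*A^5 + 7*A
  A^3 * (17*d + 4*d^3) = -4*A^9 - 29*A^5 - 29*A - 4*A^-3
  A^1 * (14 + 20*d^2 + d^4) = A^9 + 24*A^5 + 60*A + 24*A^-3 + A^-7
  A^-1 * (27*d + 8*d^3) = -8*A^5 - 51*A - 51*A^-3 - 8*A^-7
  A^-3 * (5 + 15*d^2 + d^4) = A^5 + 19*A + 41*A^-3 + 19*A^-7 + A^-11
  A^-5 * (4*d + 3*d^3) = -3*A - 13*A^-3 - 13*A^-7 - 3*A^-11
  A^-7 * (d^2) = A^-3 + 2*A^-7 + A^-11
Summing the groups: <K> = -A^13 + A^9 - A^5 + 2*A - 2*A^-3 + A^-7 - A^-11
Normalise by the writhe: (-A^3)^(-w) = (-A^3)^(1) = -A^3, so f(A) = -A^3 * <K> = A^16 - A^12 + A^8 - 2*A^4 + 2 - A^-4 + A^-8.
Substitute A = t^(-1/4), i.e. A^e → t^(-e/4): V(t) = t^2 - t + 2 - 2*t^-1 + t^-2 - t^-3 + t^-4

Answer: t^2 - t + 2 - 2*t^-1 + t^-2 - t^-3 + t^-4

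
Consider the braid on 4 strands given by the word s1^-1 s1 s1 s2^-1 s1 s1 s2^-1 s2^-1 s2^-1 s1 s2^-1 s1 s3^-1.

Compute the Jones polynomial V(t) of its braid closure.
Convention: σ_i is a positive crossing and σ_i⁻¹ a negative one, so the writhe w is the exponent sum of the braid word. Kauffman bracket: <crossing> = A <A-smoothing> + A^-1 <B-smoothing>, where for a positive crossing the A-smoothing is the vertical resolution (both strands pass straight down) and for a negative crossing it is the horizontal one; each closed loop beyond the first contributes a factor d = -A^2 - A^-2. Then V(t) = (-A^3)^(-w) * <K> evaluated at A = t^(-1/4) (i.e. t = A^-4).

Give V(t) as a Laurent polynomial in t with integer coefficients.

-t^5 + 3*t^4 - 6*t^3 + 9*t^2 - 11*t + 13 - 11*t^-1 + 9*t^-2 - 6*t^-3 + 3*t^-4 - t^-5

Derivation:
The presented braid s1^-1 s1 s1 s2^-1 s1 s1 s2^-1 s2^-1 s2^-1 s1 s2^-1 s1 s3^-1 on 4 strands reduces by inverse Markov moves (closure unchanged at each step):
  Destabilize: the word has the form β·s3^-1 where s3^-1 occurs only as the final letter (β ∈ B_3); drop it and the last strand → 3 strands.
  Deconjugate: the word is γ·β·γ⁻¹ with γ = s1^-1 (prefix) and γ⁻¹ = s1 (suffix); strip both.
Reduced to β = s1 s1 s2^-1 s1 s1 s2^-1 s2^-1 s2^-1 s1 s2^-1 on 3 strands, 10 crossings.
Compute on β:
Braid: s1 s1 s2^-1 s1 s1 s2^-1 s2^-1 s2^-1 s1 s2^-1 on 3 strands, 10 crossings.
Writhe w = (#positive) - (#negative) = 5 - 5 = 0.
Computing the Kauffman bracket via state sum. There are 2^10 = 1024 states.
Smooth each crossing (0=||, 1=⌣⌢); contribution A^(Σ sign_k(1-2s_k)) * d^(L-1).
Tabulate the states by total A-exponent and number of loops L (A-exp: L × count):
  A^10: L=6 ×1
  A^8: L=5 ×10
  A^6: L=4 ×43, L=6 ×2
  A^4: L=3 ×98, L=5 ×22
  A^2: L=2 ×121, L=4 ×83, L=6 ×6
  A^0: L=1 ×73, L=3 ×140, L=5 ×38, L=7 ×1
  A^-2: L=2 ×121, L=4 ×79, L=6 ×10
  A^-4: L=3 ×95, L=5 ×24, L=7 ×1
  A^-6: L=4 ×42, L=6 ×3
  A^-8: L=5 ×10
  A^-10: L=6 ×1
Each group contributes A^e * Σ count * d^(L-1):
Powers of d = -A^2 - A^-2: d^2 = A^4 + 2 + A^-4; d^3 = -A^6 - 3*A^2 - 3*A^-2 - A^-6; d^4 = A^8 + 4*A^4 + 6 + 4*A^-4 + A^-8; d^5 = -A^10 - 5*A^6 - 10*A^2 - 10*A^-2 - 5*A^-6 - A^-10; d^6 = A^12 + 6*A^8 + 15*A^4 + 20 + 15*A^-4 + 6*A^-8 + A^-12.
  A^10 * (d^5) = -A^20 - 5*A^16 - 10*A^12 - 10*A^8 - 5*A^4 - 1
  A^8 * (10*d^4) = 10*A^16 + 40*A^12 + 60*A^8 + 40*A^4 + 10
  A^6 * (43*d^3 + 2*d^5) = -2*A^16 - 53*A^12 - 149*A^8 - 149*A^4 - 53 - 2*A^-4
  A^4 * (98*d^2 + 22*d^4) = 22*A^12 + 186*A^8 + 328*A^4 + 186 + 22*A^-4
  A^2 * (121*d + 83*d^3 + 6*d^5) = -6*A^12 - 113*A^8 - 430*A^4 - 430 - 113*A^-4 - 6*A^-8
  A^0 * (73 + 140*d^2 + 38*d^4 + d^6) = A^12 + 44*A^8 + 307*A^4 + 601 + 307*A^-4 + 44*A^-8 + A^-12
  A^-2 * (121*d + 79*d^3 + 10*d^5) = -10*A^8 - 129*A^4 - 458 - 458*A^-4 - 129*A^-8 - 10*A^-12
  A^-4 * (95*d^2 + 24*d^4 + d^6) = A^8 + 30*A^4 + 206 + 354*A^-4 + 206*A^-8 + 30*A^-12 + A^-16
  A^-6 * (42*d^3 + 3*d^5) = -3*A^4 - 57 - 156*A^-4 - 156*A^-8 - 57*A^-12 - 3*A^-16
  A^-8 * (10*d^4) = 10 + 40*A^-4 + 60*A^-8 + 40*A^-12 + 10*A^-16
  A^-10 * (d^5) = -1 - 5*A^-4 - 10*A^-8 - 10*A^-12 - 5*A^-16 - A^-20
Summing the groups: <K> = -A^20 + 3*A^16 - 6*A^12 + 9*A^8 - 11*A^4 + 13 - 11*A^-4 + 9*A^-8 - 6*A^-12 + 3*A^-16 - A^-20
Normalise by the writhe: (-A^3)^(-w) = (-A^3)^(0) = 1, so f(A) = 1 * <K> = -A^20 + 3*A^16 - 6*A^12 + 9*A^8 - 11*A^4 + 13 - 11*A^-4 + 9*A^-8 - 6*A^-12 + 3*A^-16 - A^-20.
Substitute A = t^(-1/4), i.e. A^e → t^(-e/4): V(t) = -t^5 + 3*t^4 - 6*t^3 + 9*t^2 - 11*t + 13 - 11*t^-1 + 9*t^-2 - 6*t^-3 + 3*t^-4 - t^-5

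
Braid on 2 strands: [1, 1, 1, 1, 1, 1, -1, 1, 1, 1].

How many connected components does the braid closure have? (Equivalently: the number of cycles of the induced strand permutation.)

2

Derivation:
Track the strand permutation on 2 strands, starting from identity.
  step 1: s1 swaps positions 1,2 -> [2 1]
  step 2: s1 swaps positions 1,2 -> [1 2]
  step 3: s1 swaps positions 1,2 -> [2 1]
  step 4: s1 swaps positions 1,2 -> [1 2]
  step 5: s1 swaps positions 1,2 -> [2 1]
  step 6: s1 swaps positions 1,2 -> [1 2]
  step 7: s1^-1 swaps positions 1,2 -> [2 1]
  step 8: s1 swaps positions 1,2 -> [1 2]
  step 9: s1 swaps positions 1,2 -> [2 1]
  step 10: s1 swaps positions 1,2 -> [1 2]
Final permutation (position -> original strand): [1 2]
Closure components = cycle count of this permutation = 2.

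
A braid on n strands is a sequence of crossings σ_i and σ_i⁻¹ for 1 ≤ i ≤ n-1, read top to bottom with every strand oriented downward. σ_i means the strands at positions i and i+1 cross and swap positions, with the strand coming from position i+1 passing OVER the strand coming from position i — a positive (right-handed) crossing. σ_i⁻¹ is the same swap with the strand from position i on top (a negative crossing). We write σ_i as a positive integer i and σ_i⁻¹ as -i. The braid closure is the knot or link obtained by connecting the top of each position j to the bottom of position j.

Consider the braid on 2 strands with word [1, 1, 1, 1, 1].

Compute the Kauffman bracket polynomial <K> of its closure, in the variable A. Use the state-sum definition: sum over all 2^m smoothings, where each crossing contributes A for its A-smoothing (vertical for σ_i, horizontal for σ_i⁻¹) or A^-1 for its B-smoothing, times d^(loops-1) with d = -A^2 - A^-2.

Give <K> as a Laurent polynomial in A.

-A^7 - A^-1 + A^-5 - A^-9 + A^-13

Derivation:
Braid: s1 s1 s1 s1 s1 on 2 strands, 5 crossings.
Writhe w = (#positive) - (#negative) = 5 - 0 = 5.
Enumerate smoothing states for the bracket polynomial. There are 2^5 = 32 states.
Smooth each crossing (0=||, 1=⌣⌢); contribution A^(Σ sign_k(1-2s_k)) * d^(L-1).
  state 00000: A-exp=+5, loops=2, term = A^5 * d^1
  state 00001: A-exp=+3, loops=1, term = A^3 * d^0
  state 00010: A-exp=+3, loops=1, term = A^3 * d^0
  state 00011: A-exp=+1, loops=2, term = A^1 * d^1
  state 00100: A-exp=+3, loops=1, term = A^3 * d^0
  state 00101: A-exp=+1, loops=2, term = A^1 * d^1
  state 00110: A-exp=+1, loops=2, term = A^1 * d^1
  state 00111: A-exp=-1, loops=3, term = A^-1 * d^2
  state 01000: A-exp=+3, loops=1, term = A^3 * d^0
  state 01001: A-exp=+1, loops=2, term = A^1 * d^1
  state 01010: A-exp=+1, loops=2, term = A^1 * d^1
  state 01011: A-exp=-1, loops=3, term = A^-1 * d^2
  state 01100: A-exp=+1, loops=2, term = A^1 * d^1
  state 01101: A-exp=-1, loops=3, term = A^-1 * d^2
  state 01110: A-exp=-1, loops=3, term = A^-1 * d^2
  state 01111: A-exp=-3, loops=4, term = A^-3 * d^3
  state 10000: A-exp=+3, loops=1, term = A^3 * d^0
  state 10001: A-exp=+1, loops=2, term = A^1 * d^1
  state 10010: A-exp=+1, loops=2, term = A^1 * d^1
  state 10011: A-exp=-1, loops=3, term = A^-1 * d^2
  state 10100: A-exp=+1, loops=2, term = A^1 * d^1
  state 10101: A-exp=-1, loops=3, term = A^-1 * d^2
  state 10110: A-exp=-1, loops=3, term = A^-1 * d^2
  state 10111: A-exp=-3, loops=4, term = A^-3 * d^3
  state 11000: A-exp=+1, loops=2, term = A^1 * d^1
  state 11001: A-exp=-1, loops=3, term = A^-1 * d^2
  state 11010: A-exp=-1, loops=3, term = A^-1 * d^2
  state 11011: A-exp=-3, loops=4, term = A^-3 * d^3
  state 11100: A-exp=-1, loops=3, term = A^-1 * d^2
  state 11101: A-exp=-3, loops=4, term = A^-3 * d^3
  state 11110: A-exp=-3, loops=4, term = A^-3 * d^3
  state 11111: A-exp=-5, loops=5, term = A^-5 * d^4
Collect the terms by A-exponent (count of states per loop number):
Powers of d = -A^2 - A^-2: d^2 = A^4 + 2 + A^-4; d^3 = -A^6 - 3*A^2 - 3*A^-2 - A^-6; d^4 = A^8 + 4*A^4 + 6 + 4*A^-4 + A^-8.
  A^5 * (d) = -A^7 - A^3
  A^3 * (5) = 5*A^3
  A^1 * (10*d) = -10*A^3 - 10*A^-1
  A^-1 * (10*d^2) = 10*A^3 + 20*A^-1 + 10*A^-5
  A^-3 * (5*d^3) = -5*A^3 - 15*A^-1 - 15*A^-5 - 5*A^-9
  A^-5 * (d^4) = A^3 + 4*A^-1 + 6*A^-5 + 4*A^-9 + A^-13
Summing the groups: <K> = -A^7 - A^-1 + A^-5 - A^-9 + A^-13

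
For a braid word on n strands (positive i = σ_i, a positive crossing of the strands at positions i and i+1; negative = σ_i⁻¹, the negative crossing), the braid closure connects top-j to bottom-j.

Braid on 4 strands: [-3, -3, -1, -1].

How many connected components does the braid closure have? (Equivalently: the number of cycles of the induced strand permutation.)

Track the strand permutation on 4 strands, starting from identity.
  step 1: s3^-1 swaps positions 3,4 -> [1 2 4 3]
  step 2: s3^-1 swaps positions 3,4 -> [1 2 3 4]
  step 3: s1^-1 swaps positions 1,2 -> [2 1 3 4]
  step 4: s1^-1 swaps positions 1,2 -> [1 2 3 4]
Final permutation (position -> original strand): [1 2 3 4]
Closure components = cycle count of this permutation = 4.

Answer: 4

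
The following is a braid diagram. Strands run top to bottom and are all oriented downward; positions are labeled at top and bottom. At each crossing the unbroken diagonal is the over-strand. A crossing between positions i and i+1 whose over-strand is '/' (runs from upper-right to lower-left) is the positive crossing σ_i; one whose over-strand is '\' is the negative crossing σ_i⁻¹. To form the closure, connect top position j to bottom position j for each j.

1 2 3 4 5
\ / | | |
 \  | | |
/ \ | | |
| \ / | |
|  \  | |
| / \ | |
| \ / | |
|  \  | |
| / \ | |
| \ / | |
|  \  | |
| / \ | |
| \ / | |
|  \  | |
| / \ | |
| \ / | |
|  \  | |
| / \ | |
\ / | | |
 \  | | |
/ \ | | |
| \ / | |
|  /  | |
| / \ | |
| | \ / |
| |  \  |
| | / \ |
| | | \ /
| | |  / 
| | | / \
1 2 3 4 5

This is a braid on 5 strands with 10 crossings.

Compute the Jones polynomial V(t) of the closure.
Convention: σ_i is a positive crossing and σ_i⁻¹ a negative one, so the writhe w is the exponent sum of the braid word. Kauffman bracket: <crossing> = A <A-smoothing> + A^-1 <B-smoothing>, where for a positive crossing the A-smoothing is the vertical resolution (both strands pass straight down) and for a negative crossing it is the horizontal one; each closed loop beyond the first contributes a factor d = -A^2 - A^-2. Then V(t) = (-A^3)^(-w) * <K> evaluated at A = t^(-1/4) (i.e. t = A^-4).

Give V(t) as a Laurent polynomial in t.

Reading the diagram top to bottom ('/'-over between positions i,i+1 = s_i, '\'-over = s_i^-1): braid word = s1^-1 s2^-1 s2^-1 s2^-1 s2^-1 s2^-1 s1^-1 s2 s3^-1 s4.
The presented braid s1^-1 s2^-1 s2^-1 s2^-1 s2^-1 s2^-1 s1^-1 s2 s3^-1 s4 on 5 strands reduces by inverse Markov moves (closure unchanged at each step):
  Destabilize: the word has the form β·s4 where s4 occurs only as the final letter (β ∈ B_4); drop it and the last strand → 4 strands.
  Destabilize: the word has the form β·s3^-1 where s3^-1 occurs only as the final letter (β ∈ B_3); drop it and the last strand → 3 strands.
Reduced to β = s1^-1 s2^-1 s2^-1 s2^-1 s2^-1 s2^-1 s1^-1 s2 on 3 strands, 8 crossings.
Compute on β:
Braid: s1^-1 s2^-1 s2^-1 s2^-1 s2^-1 s2^-1 s1^-1 s2 on 3 strands, 8 crossings.
Writhe w = (#positive) - (#negative) = 1 - 7 = -6.
Enumerate smoothing states for the bracket polynomial. There are 2^8 = 256 states.
Each crossing splits two ways (0=vertical, 1=horizontal). The state's weight is A^(#A-smoothings - #B-smoothings) * d^(loops - 1).
Tabulate the states by total A-exponent and number of loops L (A-exp: L × count):
  A^8: L=6 ×1
  A^6: L=5 ×8
  A^4: L=4 ×25, L=6 ×3
  A^2: L=3 ×40, L=5 ×15, L=7 ×1
  A^0: L=2 ×35, L=4 ×30, L=6 ×5
  A^-2: L=1 ×15, L=3 ×31, L=5 ×10
  A^-4: L=2 ×18, L=4 ×10
  A^-6: L=1 ×2, L=3 ×6
  A^-8: L=2 ×1
Each group contributes A^e * Σ count * d^(L-1):
Powers of d = -A^2 - A^-2: d^2 = A^4 + 2 + A^-4; d^3 = -A^6 - 3*A^2 - 3*A^-2 - A^-6; d^4 = A^8 + 4*A^4 + 6 + 4*A^-4 + A^-8; d^5 = -A^10 - 5*A^6 - 10*A^2 - 10*A^-2 - 5*A^-6 - A^-10; d^6 = A^12 + 6*A^8 + 15*A^4 + 20 + 15*A^-4 + 6*A^-8 + A^-12.
  A^8 * (d^5) = -A^18 - 5*A^14 - 10*A^10 - 10*A^6 - 5*A^2 - A^-2
  A^6 * (8*d^4) = 8*A^14 + 32*A^10 + 48*A^6 + 32*A^2 + 8*A^-2
  A^4 * (25*d^3 + 3*d^5) = -3*A^14 - 40*A^10 - 105*A^6 - 105*A^2 - 40*A^-2 - 3*A^-6
  A^2 * (40*d^2 + 15*d^4 + d^6) = A^14 + 21*A^10 + 115*A^6 + 190*A^2 + 115*A^-2 + 21*A^-6 + A^-10
  A^0 * (35*d + 30*d^3 + 5*d^5) = -5*A^10 - 55*A^6 - 175*A^2 - 175*A^-2 - 55*A^-6 - 5*A^-10
  A^-2 * (15 + 31*d^2 + 10*d^4) = 10*A^6 + 71*A^2 + 137*A^-2 + 71*A^-6 + 10*A^-10
  A^-4 * (18*d + 10*d^3) = -10*A^2 - 48*A^-2 - 48*A^-6 - 10*A^-10
  A^-6 * (2 + 6*d^2) = 6*A^-2 + 14*A^-6 + 6*A^-10
  A^-8 * (d) = -A^-6 - A^-10
Summing the groups: <K> = -A^18 + A^14 - 2*A^10 + 3*A^6 - 2*A^2 + 2*A^-2 - A^-6 + A^-10
Normalise by the writhe: (-A^3)^(-w) = (-A^3)^(6) = A^18, so f(A) = A^18 * <K> = -A^36 + A^32 - 2*A^28 + 3*A^24 - 2*A^20 + 2*A^16 - A^12 + A^8.
Substitute A = t^(-1/4), i.e. A^e → t^(-e/4): V(t) = t^-2 - t^-3 + 2*t^-4 - 2*t^-5 + 3*t^-6 - 2*t^-7 + t^-8 - t^-9

Answer: t^-2 - t^-3 + 2*t^-4 - 2*t^-5 + 3*t^-6 - 2*t^-7 + t^-8 - t^-9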